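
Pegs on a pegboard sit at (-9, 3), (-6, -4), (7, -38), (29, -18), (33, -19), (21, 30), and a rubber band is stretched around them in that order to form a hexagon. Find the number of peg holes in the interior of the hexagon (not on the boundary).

1522

The shoelace formula gives twice the area as |[(-9)·(-4) − (-6)·3] + [(-6)·(-38) − 7·(-4)] + [7·(-18) − 29·(-38)] + [29·(-19) − 33·(-18)] + [33·30 − 21·(-19)] + [21·3 − (-9)·30]| = 3051, so the area is 1525.5.
The number of boundary lattice points is Σ gcd(|Δx|,|Δy|) = gcd(3,7) + gcd(13,34) + gcd(22,20) + gcd(4,1) + gcd(12,49) + gcd(30,27) = 1+1+2+1+1+3 = 9.
By Pick's theorem A = I + B/2 − 1, so I = 1525.5 − 9/2 + 1 = 1522.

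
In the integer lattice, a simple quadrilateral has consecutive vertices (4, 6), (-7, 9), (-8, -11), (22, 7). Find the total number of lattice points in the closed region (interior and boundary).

Using the shoelace formula, 2A = |[4·9 − (-7)·6] + [(-7)·(-11) − (-8)·9] + [(-8)·7 − 22·(-11)] + [22·6 − 4·7]| = 517, so the area is 517/2.
The number of boundary lattice points is Σ gcd(|Δx|,|Δy|) = gcd(11,3) + gcd(1,20) + gcd(30,18) + gcd(18,1) = 1+1+6+1 = 9.
Pick's theorem gives I = A − B/2 + 1 = 517/2 − 9/2 + 1 = 255, so the closed region contains I + B = 255 + 9 = 264 lattice points.

264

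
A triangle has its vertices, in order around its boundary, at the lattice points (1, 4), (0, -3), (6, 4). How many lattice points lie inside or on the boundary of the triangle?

By the shoelace formula, twice the signed area is |(1·(-3) − 0·4) + (0·4 − 6·(-3)) + (6·4 − 1·4)| = 35, so the area is 35/2.
Along each edge there are gcd(|Δx|,|Δy|)+1 lattice points, so counting each shared vertex once the boundary has gcd(1,7) + gcd(6,7) + gcd(5,0) = 1+1+5 = 7.
Pick's theorem gives I = A − B/2 + 1 = 35/2 − 7/2 + 1 = 15, so the closed region contains I + B = 15 + 7 = 22 lattice points.

22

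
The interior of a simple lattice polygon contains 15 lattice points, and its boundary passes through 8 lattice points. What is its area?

18

By Pick's theorem, A = I + B/2 − 1 = 15 + 8/2 − 1 = 18.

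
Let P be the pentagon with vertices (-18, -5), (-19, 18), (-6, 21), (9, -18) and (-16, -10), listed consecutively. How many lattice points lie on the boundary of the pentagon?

Summing gcd(|Δx|,|Δy|) over the edges gives the boundary count: gcd(1,23) + gcd(13,3) + gcd(15,39) + gcd(25,8) + gcd(2,5) = 1+1+3+1+1 = 7.

7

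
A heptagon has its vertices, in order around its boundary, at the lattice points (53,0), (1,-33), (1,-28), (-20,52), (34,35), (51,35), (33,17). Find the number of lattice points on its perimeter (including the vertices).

44

Summing gcd(|Δx|,|Δy|) over the edges gives the boundary count: gcd(52,33) + gcd(0,5) + gcd(21,80) + gcd(54,17) + gcd(17,0) + gcd(18,18) + gcd(20,17) = 1+5+1+1+17+18+1 = 44.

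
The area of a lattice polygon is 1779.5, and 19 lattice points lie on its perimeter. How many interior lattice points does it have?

1771

Pick's theorem A = I + B/2 − 1 rearranges to I = A − B/2 + 1 = 1779.5 − 19/2 + 1 = 1771.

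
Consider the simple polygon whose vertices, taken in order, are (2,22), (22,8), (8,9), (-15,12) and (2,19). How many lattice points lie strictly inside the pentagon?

Using the shoelace formula, 2A = |[2·8 − 22·22] + [22·9 − 8·8] + [8·12 − (-15)·9] + [(-15)·19 − 2·12] + [2·22 − 2·19]| = 406, so the area is 203.
Along each edge there are gcd(|Δx|,|Δy|)+1 lattice points, so counting each shared vertex once the boundary has gcd(20,14) + gcd(14,1) + gcd(23,3) + gcd(17,7) + gcd(0,3) = 2+1+1+1+3 = 8.
By Pick's theorem A = I + B/2 − 1, so I = 203 − 8/2 + 1 = 200.

200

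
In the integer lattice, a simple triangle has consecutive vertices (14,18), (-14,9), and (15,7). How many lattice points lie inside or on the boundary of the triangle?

161

The shoelace formula gives twice the area as |[14·9 − (-14)·18] + [(-14)·7 − 15·9] + [15·18 − 14·7]| = 317, so the area is 158.5.
The number of boundary lattice points is Σ gcd(|Δx|,|Δy|) = gcd(28,9) + gcd(29,2) + gcd(1,11) = 1+1+1 = 3.
Pick's theorem gives I = A − B/2 + 1 = 158.5 − 3/2 + 1 = 158, so the closed region contains I + B = 158 + 3 = 161 lattice points.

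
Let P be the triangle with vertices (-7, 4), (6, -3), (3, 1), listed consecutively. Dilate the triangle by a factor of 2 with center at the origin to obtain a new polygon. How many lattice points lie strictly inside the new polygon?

Using the shoelace formula, 2A = |[(-7)·(-3) − 6·4] + [6·1 − 3·(-3)] + [3·4 − (-7)·1]| = 31, so the area is 15.5.
The number of boundary lattice points is Σ gcd(|Δx|,|Δy|) = gcd(13,7) + gcd(3,4) + gcd(10,3) = 1+1+1 = 3.
Scaling by 2 multiplies the area by 2² = 4 (so the new area is 62) and multiplies the boundary lattice-point count by 2, giving 6.
By Pick's theorem, the interior count of the dilated polygon is 62 − 6/2 + 1 = 60.

60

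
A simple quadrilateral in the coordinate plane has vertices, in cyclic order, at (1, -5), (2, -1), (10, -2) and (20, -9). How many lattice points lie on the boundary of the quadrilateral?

4

The number of boundary lattice points is Σ gcd(|Δx|,|Δy|) = gcd(1,4) + gcd(8,1) + gcd(10,7) + gcd(19,4) = 1+1+1+1 = 4.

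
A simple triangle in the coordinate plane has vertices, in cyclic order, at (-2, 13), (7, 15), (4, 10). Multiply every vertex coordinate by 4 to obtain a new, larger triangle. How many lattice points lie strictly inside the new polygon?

The shoelace formula gives twice the area as |((-2)·15 − 7·13) + (7·10 − 4·15) + (4·13 − (-2)·10)| = 39, so the area is 19.5.
The number of boundary lattice points is Σ gcd(|Δx|,|Δy|) = gcd(9,2) + gcd(3,5) + gcd(6,3) = 1+1+3 = 5.
Scaling by 4 multiplies the area by 4² = 16 (so the new area is 312) and multiplies the boundary lattice-point count by 4, giving 20.
By Pick's theorem, the interior count of the dilated polygon is 312 − 20/2 + 1 = 303.

303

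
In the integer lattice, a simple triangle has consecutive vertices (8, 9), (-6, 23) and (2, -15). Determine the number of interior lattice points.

200

The shoelace formula gives twice the area as |[8·23 − (-6)·9] + [(-6)·(-15) − 2·23] + [2·9 − 8·(-15)]| = 420, so the area is 210.
The number of boundary lattice points is Σ gcd(|Δx|,|Δy|) = gcd(14,14) + gcd(8,38) + gcd(6,24) = 14+2+6 = 22.
Pick's theorem gives I = A − B/2 + 1 = 210 − 22/2 + 1 = 200.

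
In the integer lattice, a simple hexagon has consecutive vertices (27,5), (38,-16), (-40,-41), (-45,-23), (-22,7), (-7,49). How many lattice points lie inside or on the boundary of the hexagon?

3482

The shoelace formula gives twice the area as |[27·(-16) − 38·5] + [38·(-41) − (-40)·(-16)] + [(-40)·(-23) − (-45)·(-41)] + [(-45)·7 − (-22)·(-23)] + [(-22)·49 − (-7)·7] + [(-7)·5 − 27·49]| = 6953, so the area is 3476.5.
The number of boundary lattice points is Σ gcd(|Δx|,|Δy|) = gcd(11,21) + gcd(78,25) + gcd(5,18) + gcd(23,30) + gcd(15,42) + gcd(34,44) = 1+1+1+1+3+2 = 9.
Pick's theorem gives I = A − B/2 + 1 = 3476.5 − 9/2 + 1 = 3473, so the closed region contains I + B = 3473 + 9 = 3482 lattice points.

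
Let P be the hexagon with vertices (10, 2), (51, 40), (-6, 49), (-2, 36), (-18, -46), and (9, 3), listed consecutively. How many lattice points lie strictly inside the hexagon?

2000

Using the shoelace formula, 2A = |(10·40 − 51·2) + (51·49 − (-6)·40) + ((-6)·36 − (-2)·49) + ((-2)·(-46) − (-18)·36) + ((-18)·3 − 9·(-46)) + (9·2 − 10·3)| = 4007, so the area is 4007/2.
Along each edge there are gcd(|Δx|,|Δy|)+1 lattice points, so counting each shared vertex once the boundary has gcd(41,38) + gcd(57,9) + gcd(4,13) + gcd(16,82) + gcd(27,49) + gcd(1,1) = 1+3+1+2+1+1 = 9.
By Pick's theorem A = I + B/2 − 1, so I = 4007/2 − 9/2 + 1 = 2000.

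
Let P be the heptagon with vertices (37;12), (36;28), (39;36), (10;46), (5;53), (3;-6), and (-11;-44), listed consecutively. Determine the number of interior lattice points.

Using the shoelace formula, 2A = |[37·28 − 36·12] + [36·36 − 39·28] + [39·46 − 10·36] + [10·53 − 5·46] + [5·(-6) − 3·53] + [3·(-44) − (-11)·(-6)] + [(-11)·12 − 37·(-44)]| = 3651, so the area is 1825.5.
Along each edge there are gcd(|Δx|,|Δy|)+1 lattice points, so counting each shared vertex once the boundary has gcd(1,16) + gcd(3,8) + gcd(29,10) + gcd(5,7) + gcd(2,59) + gcd(14,38) + gcd(48,56) = 1+1+1+1+1+2+8 = 15.
Pick's theorem gives I = A − B/2 + 1 = 1825.5 − 15/2 + 1 = 1819.

1819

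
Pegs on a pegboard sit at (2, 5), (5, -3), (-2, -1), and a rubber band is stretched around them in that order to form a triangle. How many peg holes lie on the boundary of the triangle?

Summing gcd(|Δx|,|Δy|) over the edges gives the boundary count: gcd(3,8) + gcd(7,2) + gcd(4,6) = 1+1+2 = 4.

4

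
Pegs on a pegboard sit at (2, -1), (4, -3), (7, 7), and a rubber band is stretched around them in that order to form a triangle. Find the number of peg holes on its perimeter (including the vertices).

The number of boundary lattice points is Σ gcd(|Δx|,|Δy|) = gcd(2,2) + gcd(3,10) + gcd(5,8) = 2+1+1 = 4.

4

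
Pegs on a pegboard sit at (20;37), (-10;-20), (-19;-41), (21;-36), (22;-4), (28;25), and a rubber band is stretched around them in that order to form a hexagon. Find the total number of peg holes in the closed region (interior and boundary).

1735

Using the shoelace formula, 2A = |(20·(-20) − (-10)·37) + ((-10)·(-41) − (-19)·(-20)) + ((-19)·(-36) − 21·(-41)) + (21·(-4) − 22·(-36)) + (22·25 − 28·(-4)) + (28·37 − 20·25)| = 3451, so the area is 3451/2.
Along each edge there are gcd(|Δx|,|Δy|)+1 lattice points, so counting each shared vertex once the boundary has gcd(30,57) + gcd(9,21) + gcd(40,5) + gcd(1,32) + gcd(6,29) + gcd(8,12) = 3+3+5+1+1+4 = 17.
Pick's theorem gives I = A − B/2 + 1 = 3451/2 − 17/2 + 1 = 1718, so the closed region contains I + B = 1718 + 17 = 1735 lattice points.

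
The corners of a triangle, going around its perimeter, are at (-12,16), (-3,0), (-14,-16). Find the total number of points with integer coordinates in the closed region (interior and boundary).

The shoelace formula gives twice the area as |((-12)·0 − (-3)·16) + ((-3)·(-16) − (-14)·0) + ((-14)·16 − (-12)·(-16))| = 320, so the area is 160.
The number of boundary lattice points is Σ gcd(|Δx|,|Δy|) = gcd(9,16) + gcd(11,16) + gcd(2,32) = 1+1+2 = 4.
Pick's theorem gives I = A − B/2 + 1 = 160 − 4/2 + 1 = 159, so the closed region contains I + B = 159 + 4 = 163 lattice points.

163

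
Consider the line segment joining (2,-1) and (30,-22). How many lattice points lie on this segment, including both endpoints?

8

The number of lattice points on a segment between lattice points is gcd(|Δx|,|Δy|) + 1 = gcd(28,21) + 1 = 7 + 1 = 8.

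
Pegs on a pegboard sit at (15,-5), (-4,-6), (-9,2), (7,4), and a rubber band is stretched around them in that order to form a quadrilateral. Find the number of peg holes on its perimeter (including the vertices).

Summing gcd(|Δx|,|Δy|) over the edges gives the boundary count: gcd(19,1) + gcd(5,8) + gcd(16,2) + gcd(8,9) = 1+1+2+1 = 5.

5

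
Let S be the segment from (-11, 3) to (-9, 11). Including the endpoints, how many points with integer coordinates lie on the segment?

The number of lattice points on a segment between lattice points is gcd(|Δx|,|Δy|) + 1 = gcd(2,8) + 1 = 2 + 1 = 3.

3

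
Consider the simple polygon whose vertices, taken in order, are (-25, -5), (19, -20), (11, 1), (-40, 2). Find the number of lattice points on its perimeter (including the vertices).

4

Summing gcd(|Δx|,|Δy|) over the edges gives the boundary count: gcd(44,15) + gcd(8,21) + gcd(51,1) + gcd(15,7) = 1+1+1+1 = 4.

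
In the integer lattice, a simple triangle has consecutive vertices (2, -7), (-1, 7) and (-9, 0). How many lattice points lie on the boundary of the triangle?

Summing gcd(|Δx|,|Δy|) over the edges gives the boundary count: gcd(3,14) + gcd(8,7) + gcd(11,7) = 1+1+1 = 3.

3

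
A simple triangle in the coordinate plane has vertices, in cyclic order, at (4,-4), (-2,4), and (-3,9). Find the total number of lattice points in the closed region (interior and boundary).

14

By the shoelace formula, twice the signed area is |[4·4 − (-2)·(-4)] + [(-2)·9 − (-3)·4] + [(-3)·(-4) − 4·9]| = 22, so the area is 11.
The number of boundary lattice points is Σ gcd(|Δx|,|Δy|) = gcd(6,8) + gcd(1,5) + gcd(7,13) = 2+1+1 = 4.
Pick's theorem gives I = A − B/2 + 1 = 11 − 4/2 + 1 = 10, so the closed region contains I + B = 10 + 4 = 14 lattice points.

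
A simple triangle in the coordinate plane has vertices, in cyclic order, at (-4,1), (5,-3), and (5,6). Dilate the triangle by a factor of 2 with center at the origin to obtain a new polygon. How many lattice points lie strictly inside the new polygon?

152

The shoelace formula gives twice the area as |[(-4)·(-3) − 5·1] + [5·6 − 5·(-3)] + [5·1 − (-4)·6]| = 81, so the area is 81/2.
The number of boundary lattice points is Σ gcd(|Δx|,|Δy|) = gcd(9,4) + gcd(0,9) + gcd(9,5) = 1+9+1 = 11.
Scaling by 2 multiplies the area by 2² = 4 (so the new area is 162) and multiplies the boundary lattice-point count by 2, giving 22.
By Pick's theorem, the interior count of the dilated polygon is 162 − 22/2 + 1 = 152.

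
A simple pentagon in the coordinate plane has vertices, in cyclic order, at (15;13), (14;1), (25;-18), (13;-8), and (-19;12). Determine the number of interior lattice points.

413

The shoelace formula gives twice the area as |(15·1 − 14·13) + (14·(-18) − 25·1) + (25·(-8) − 13·(-18)) + (13·12 − (-19)·(-8)) + ((-19)·13 − 15·12)| = 833, so the area is 416.5.
The number of boundary lattice points is Σ gcd(|Δx|,|Δy|) = gcd(1,12) + gcd(11,19) + gcd(12,10) + gcd(32,20) + gcd(34,1) = 1+1+2+4+1 = 9.
By Pick's theorem A = I + B/2 − 1, so I = 416.5 − 9/2 + 1 = 413.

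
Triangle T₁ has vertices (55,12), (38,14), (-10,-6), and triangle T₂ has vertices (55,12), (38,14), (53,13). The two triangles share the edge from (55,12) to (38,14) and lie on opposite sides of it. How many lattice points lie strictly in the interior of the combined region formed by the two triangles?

The union is the simple quadrilateral with vertices (55,12), (-10,-6), (38,14), (53,13) in order.
Using the shoelace formula, 2A = |(55·(-6) − (-10)·12) + ((-10)·14 − 38·(-6)) + (38·13 − 53·14) + (53·12 − 55·13)| = 449, so the area is 224.5.
Summing gcd(|Δx|,|Δy|) over the edges gives the boundary count: gcd(65,18) + gcd(48,20) + gcd(15,1) + gcd(2,1) = 1+4+1+1 = 7.
By Pick's theorem I = A − B/2 + 1 = 224.5 − 7/2 + 1 = 222.

222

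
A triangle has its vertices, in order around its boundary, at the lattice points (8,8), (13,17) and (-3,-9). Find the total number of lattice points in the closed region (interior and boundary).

10

Using the shoelace formula, 2A = |(8·17 − 13·8) + (13·(-9) − (-3)·17) + ((-3)·8 − 8·(-9))| = 14, so the area is 7.
Along each edge there are gcd(|Δx|,|Δy|)+1 lattice points, so counting each shared vertex once the boundary has gcd(5,9) + gcd(16,26) + gcd(11,17) = 1+2+1 = 4.
Pick's theorem gives I = A − B/2 + 1 = 7 − 4/2 + 1 = 6, so the closed region contains I + B = 6 + 4 = 10 lattice points.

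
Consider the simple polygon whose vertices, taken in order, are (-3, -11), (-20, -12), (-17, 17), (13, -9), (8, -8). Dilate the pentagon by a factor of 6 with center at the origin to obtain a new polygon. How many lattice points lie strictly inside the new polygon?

By the shoelace formula, twice the signed area is |[(-3)·(-12) − (-20)·(-11)] + [(-20)·17 − (-17)·(-12)] + [(-17)·(-9) − 13·17] + [13·(-8) − 8·(-9)] + [8·(-11) − (-3)·(-8)]| = 940, so the area is 470.
Along each edge there are gcd(|Δx|,|Δy|)+1 lattice points, so counting each shared vertex once the boundary has gcd(17,1) + gcd(3,29) + gcd(30,26) + gcd(5,1) + gcd(11,3) = 1+1+2+1+1 = 6.
Scaling by 6 multiplies the area by 6² = 36 (so the new area is 16920) and multiplies the boundary lattice-point count by 6, giving 36.
By Pick's theorem, the interior count of the dilated polygon is 16920 − 36/2 + 1 = 16903.

16903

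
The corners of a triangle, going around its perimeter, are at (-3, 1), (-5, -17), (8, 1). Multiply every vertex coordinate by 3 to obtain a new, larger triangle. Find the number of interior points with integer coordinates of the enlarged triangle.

Using the shoelace formula, 2A = |[(-3)·(-17) − (-5)·1] + [(-5)·1 − 8·(-17)] + [8·1 − (-3)·1]| = 198, so the area is 99.
Along each edge there are gcd(|Δx|,|Δy|)+1 lattice points, so counting each shared vertex once the boundary has gcd(2,18) + gcd(13,18) + gcd(11,0) = 2+1+11 = 14.
Scaling by 3 multiplies the area by 3² = 9 (so the new area is 891) and multiplies the boundary lattice-point count by 3, giving 42.
By Pick's theorem, the interior count of the dilated polygon is 891 − 42/2 + 1 = 871.

871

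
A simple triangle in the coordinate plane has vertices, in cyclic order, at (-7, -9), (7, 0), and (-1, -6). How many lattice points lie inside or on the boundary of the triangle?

By the shoelace formula, twice the signed area is |((-7)·0 − 7·(-9)) + (7·(-6) − (-1)·0) + ((-1)·(-9) − (-7)·(-6))| = 12, so the area is 6.
Along each edge there are gcd(|Δx|,|Δy|)+1 lattice points, so counting each shared vertex once the boundary has gcd(14,9) + gcd(8,6) + gcd(6,3) = 1+2+3 = 6.
Pick's theorem gives I = A − B/2 + 1 = 6 − 6/2 + 1 = 4, so the closed region contains I + B = 4 + 6 = 10 lattice points.

10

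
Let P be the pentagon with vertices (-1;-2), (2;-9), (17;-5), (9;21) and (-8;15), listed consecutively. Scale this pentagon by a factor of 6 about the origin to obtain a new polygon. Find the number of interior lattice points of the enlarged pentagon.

16039

Using the shoelace formula, 2A = |[(-1)·(-9) − 2·(-2)] + [2·(-5) − 17·(-9)] + [17·21 − 9·(-5)] + [9·15 − (-8)·21] + [(-8)·(-2) − (-1)·15]| = 892, so the area is 446.
Along each edge there are gcd(|Δx|,|Δy|)+1 lattice points, so counting each shared vertex once the boundary has gcd(3,7) + gcd(15,4) + gcd(8,26) + gcd(17,6) + gcd(7,17) = 1+1+2+1+1 = 6.
Scaling by 6 multiplies the area by 6² = 36 (so the new area is 16056) and multiplies the boundary lattice-point count by 6, giving 36.
By Pick's theorem, the interior count of the dilated polygon is 16056 − 36/2 + 1 = 16039.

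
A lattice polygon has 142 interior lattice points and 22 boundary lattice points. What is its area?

Pick's theorem states A = I + B/2 − 1, so A = 142 + 22/2 − 1 = 152.

152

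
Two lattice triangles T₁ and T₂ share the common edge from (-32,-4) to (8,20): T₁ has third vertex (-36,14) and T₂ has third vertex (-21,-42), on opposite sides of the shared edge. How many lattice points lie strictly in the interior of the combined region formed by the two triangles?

1298

The union is the simple quadrilateral with vertices (-32,-4), (-36,14), (8,20), (-21,-42) in order.
Using the shoelace formula, 2A = |[(-32)·14 − (-36)·(-4)] + [(-36)·20 − 8·14] + [8·(-42) − (-21)·20] + [(-21)·(-4) − (-32)·(-42)]| = 2600, so the area is 1300.
Summing gcd(|Δx|,|Δy|) over the edges gives the boundary count: gcd(4,18) + gcd(44,6) + gcd(29,62) + gcd(11,38) = 2+2+1+1 = 6.
By Pick's theorem I = A − B/2 + 1 = 1300 − 6/2 + 1 = 1298.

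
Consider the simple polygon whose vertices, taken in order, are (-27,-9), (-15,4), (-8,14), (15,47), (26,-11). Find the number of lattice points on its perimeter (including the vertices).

5

The number of boundary lattice points is Σ gcd(|Δx|,|Δy|) = gcd(12,13) + gcd(7,10) + gcd(23,33) + gcd(11,58) + gcd(53,2) = 1+1+1+1+1 = 5.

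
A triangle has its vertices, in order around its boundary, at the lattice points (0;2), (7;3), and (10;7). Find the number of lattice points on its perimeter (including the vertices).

Summing gcd(|Δx|,|Δy|) over the edges gives the boundary count: gcd(7,1) + gcd(3,4) + gcd(10,5) = 1+1+5 = 7.

7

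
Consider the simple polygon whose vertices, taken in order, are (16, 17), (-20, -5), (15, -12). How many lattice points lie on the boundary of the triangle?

10

Summing gcd(|Δx|,|Δy|) over the edges gives the boundary count: gcd(36,22) + gcd(35,7) + gcd(1,29) = 2+7+1 = 10.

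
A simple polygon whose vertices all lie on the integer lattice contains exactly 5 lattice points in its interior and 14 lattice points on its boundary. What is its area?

11

Pick's theorem states A = I + B/2 − 1, so A = 5 + 14/2 − 1 = 11.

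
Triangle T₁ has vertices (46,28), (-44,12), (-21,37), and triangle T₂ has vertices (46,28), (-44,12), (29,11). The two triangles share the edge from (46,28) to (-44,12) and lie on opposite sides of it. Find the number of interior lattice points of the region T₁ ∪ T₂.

1561

The union is the simple quadrilateral with vertices (46,28), (-21,37), (-44,12), (29,11) in order.
By the shoelace formula, twice the signed area is |[46·37 − (-21)·28] + [(-21)·12 − (-44)·37] + [(-44)·11 − 29·12] + [29·28 − 46·11]| = 3140, so the area is 1570.
The number of boundary lattice points is Σ gcd(|Δx|,|Δy|) = gcd(67,9) + gcd(23,25) + gcd(73,1) + gcd(17,17) = 1+1+1+17 = 20.
By Pick's theorem I = A − B/2 + 1 = 1570 − 20/2 + 1 = 1561.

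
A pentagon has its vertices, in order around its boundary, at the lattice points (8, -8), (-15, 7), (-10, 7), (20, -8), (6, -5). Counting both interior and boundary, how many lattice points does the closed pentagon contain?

By the shoelace formula, twice the signed area is |(8·7 − (-15)·(-8)) + ((-15)·7 − (-10)·7) + ((-10)·(-8) − 20·7) + (20·(-5) − 6·(-8)) + (6·(-8) − 8·(-5))| = 219, so the area is 219/2.
The number of boundary lattice points is Σ gcd(|Δx|,|Δy|) = gcd(23,15) + gcd(5,0) + gcd(30,15) + gcd(14,3) + gcd(2,3) = 1+5+15+1+1 = 23.
Pick's theorem gives I = A − B/2 + 1 = 219/2 − 23/2 + 1 = 99, so the closed region contains I + B = 99 + 23 = 122 lattice points.

122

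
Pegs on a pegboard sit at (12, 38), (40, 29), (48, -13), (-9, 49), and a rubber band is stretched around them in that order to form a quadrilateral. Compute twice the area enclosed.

1779

The shoelace formula gives twice the area as |(12·29 − 40·38) + (40·(-13) − 48·29) + (48·49 − (-9)·(-13)) + ((-9)·38 − 12·49)| = 1779, so the area is 889.5.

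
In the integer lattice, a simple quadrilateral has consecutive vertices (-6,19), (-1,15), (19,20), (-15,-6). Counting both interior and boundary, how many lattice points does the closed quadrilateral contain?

261

Using the shoelace formula, 2A = |[(-6)·15 − (-1)·19] + [(-1)·20 − 19·15] + [19·(-6) − (-15)·20] + [(-15)·19 − (-6)·(-6)]| = 511, so the area is 511/2.
Along each edge there are gcd(|Δx|,|Δy|)+1 lattice points, so counting each shared vertex once the boundary has gcd(5,4) + gcd(20,5) + gcd(34,26) + gcd(9,25) = 1+5+2+1 = 9.
Pick's theorem gives I = A − B/2 + 1 = 511/2 − 9/2 + 1 = 252, so the closed region contains I + B = 252 + 9 = 261 lattice points.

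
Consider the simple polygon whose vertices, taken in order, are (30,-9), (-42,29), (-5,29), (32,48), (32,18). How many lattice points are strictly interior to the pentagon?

The shoelace formula gives twice the area as |(30·29 − (-42)·(-9)) + ((-42)·29 − (-5)·29) + ((-5)·48 − 32·29) + (32·18 − 32·48) + (32·(-9) − 30·18)| = 3537, so the area is 1768.5.
The number of boundary lattice points is Σ gcd(|Δx|,|Δy|) = gcd(72,38) + gcd(37,0) + gcd(37,19) + gcd(0,30) + gcd(2,27) = 2+37+1+30+1 = 71.
By Pick's theorem A = I + B/2 − 1, so I = 1768.5 − 71/2 + 1 = 1734.

1734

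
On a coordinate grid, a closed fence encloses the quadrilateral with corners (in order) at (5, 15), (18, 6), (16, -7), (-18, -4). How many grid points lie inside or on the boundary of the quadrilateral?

454

By the shoelace formula, twice the signed area is |(5·6 − 18·15) + (18·(-7) − 16·6) + (16·(-4) − (-18)·(-7)) + ((-18)·15 − 5·(-4))| = 902, so the area is 451.
Summing gcd(|Δx|,|Δy|) over the edges gives the boundary count: gcd(13,9) + gcd(2,13) + gcd(34,3) + gcd(23,19) = 1+1+1+1 = 4.
Pick's theorem gives I = A − B/2 + 1 = 451 − 4/2 + 1 = 450, so the closed region contains I + B = 450 + 4 = 454 lattice points.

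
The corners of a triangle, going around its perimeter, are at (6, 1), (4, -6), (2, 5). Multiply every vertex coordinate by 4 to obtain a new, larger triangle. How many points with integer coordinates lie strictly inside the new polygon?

277

The shoelace formula gives twice the area as |(6·(-6) − 4·1) + (4·5 − 2·(-6)) + (2·1 − 6·5)| = 36, so the area is 18.
The number of boundary lattice points is Σ gcd(|Δx|,|Δy|) = gcd(2,7) + gcd(2,11) + gcd(4,4) = 1+1+4 = 6.
Scaling by 4 multiplies the area by 4² = 16 (so the new area is 288) and multiplies the boundary lattice-point count by 4, giving 24.
By Pick's theorem, the interior count of the dilated polygon is 288 − 24/2 + 1 = 277.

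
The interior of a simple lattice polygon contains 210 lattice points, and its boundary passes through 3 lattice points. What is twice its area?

421

By Pick's theorem, A = I + B/2 − 1 = 210 + 3/2 − 1 = 421/2.
Hence 2A = 421.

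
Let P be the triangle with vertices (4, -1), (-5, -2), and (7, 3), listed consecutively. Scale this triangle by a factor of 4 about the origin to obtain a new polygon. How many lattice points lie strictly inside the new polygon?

259

By the shoelace formula, twice the signed area is |(4·(-2) − (-5)·(-1)) + ((-5)·3 − 7·(-2)) + (7·(-1) − 4·3)| = 33, so the area is 16.5.
Summing gcd(|Δx|,|Δy|) over the edges gives the boundary count: gcd(9,1) + gcd(12,5) + gcd(3,4) = 1+1+1 = 3.
Scaling by 4 multiplies the area by 4² = 16 (so the new area is 264) and multiplies the boundary lattice-point count by 4, giving 12.
By Pick's theorem, the interior count of the dilated polygon is 264 − 12/2 + 1 = 259.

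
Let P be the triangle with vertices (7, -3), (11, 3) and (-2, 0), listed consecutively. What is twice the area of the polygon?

66

Using the shoelace formula, 2A = |[7·3 − 11·(-3)] + [11·0 − (-2)·3] + [(-2)·(-3) − 7·0]| = 66, so the area is 33.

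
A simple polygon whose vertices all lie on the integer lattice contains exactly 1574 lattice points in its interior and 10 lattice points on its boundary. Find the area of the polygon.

By Pick's theorem, A = I + B/2 − 1 = 1574 + 10/2 − 1 = 1578.

1578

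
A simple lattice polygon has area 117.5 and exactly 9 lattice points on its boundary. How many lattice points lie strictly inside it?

From Pick's theorem, I = A − B/2 + 1 = 117.5 − 9/2 + 1 = 114.

114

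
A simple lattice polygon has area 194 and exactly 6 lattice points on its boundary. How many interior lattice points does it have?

Pick's theorem A = I + B/2 − 1 rearranges to I = A − B/2 + 1 = 194 − 6/2 + 1 = 192.

192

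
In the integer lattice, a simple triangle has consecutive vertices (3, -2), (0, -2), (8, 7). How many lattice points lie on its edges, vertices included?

5

Along each edge there are gcd(|Δx|,|Δy|)+1 lattice points, so counting each shared vertex once the boundary has gcd(3,0) + gcd(8,9) + gcd(5,9) = 3+1+1 = 5.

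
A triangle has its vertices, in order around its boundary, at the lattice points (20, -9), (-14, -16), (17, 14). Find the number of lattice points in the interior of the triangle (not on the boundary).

401

By the shoelace formula, twice the signed area is |(20·(-16) − (-14)·(-9)) + ((-14)·14 − 17·(-16)) + (17·(-9) − 20·14)| = 803, so the area is 401.5.
The number of boundary lattice points is Σ gcd(|Δx|,|Δy|) = gcd(34,7) + gcd(31,30) + gcd(3,23) = 1+1+1 = 3.
Pick's theorem gives I = A − B/2 + 1 = 401.5 − 3/2 + 1 = 401.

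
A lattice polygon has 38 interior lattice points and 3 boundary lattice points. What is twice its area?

By Pick's theorem, A = I + B/2 − 1 = 38 + 3/2 − 1 = 77/2.
Hence 2A = 77.

77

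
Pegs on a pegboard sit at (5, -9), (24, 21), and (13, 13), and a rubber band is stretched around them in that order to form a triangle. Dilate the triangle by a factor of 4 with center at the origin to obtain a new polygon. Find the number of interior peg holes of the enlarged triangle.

1417

Using the shoelace formula, 2A = |(5·21 − 24·(-9)) + (24·13 − 13·21) + (13·(-9) − 5·13)| = 178, so the area is 89.
Summing gcd(|Δx|,|Δy|) over the edges gives the boundary count: gcd(19,30) + gcd(11,8) + gcd(8,22) = 1+1+2 = 4.
Scaling by 4 multiplies the area by 4² = 16 (so the new area is 1424) and multiplies the boundary lattice-point count by 4, giving 16.
By Pick's theorem, the interior count of the dilated polygon is 1424 − 16/2 + 1 = 1417.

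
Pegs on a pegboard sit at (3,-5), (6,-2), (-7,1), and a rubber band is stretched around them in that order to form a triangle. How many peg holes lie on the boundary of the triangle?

6

The number of boundary lattice points is Σ gcd(|Δx|,|Δy|) = gcd(3,3) + gcd(13,3) + gcd(10,6) = 3+1+2 = 6.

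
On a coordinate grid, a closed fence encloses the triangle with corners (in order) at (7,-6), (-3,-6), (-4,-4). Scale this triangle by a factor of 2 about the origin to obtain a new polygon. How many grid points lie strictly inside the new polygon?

29

The shoelace formula gives twice the area as |[7·(-6) − (-3)·(-6)] + [(-3)·(-4) − (-4)·(-6)] + [(-4)·(-6) − 7·(-4)]| = 20, so the area is 10.
The number of boundary lattice points is Σ gcd(|Δx|,|Δy|) = gcd(10,0) + gcd(1,2) + gcd(11,2) = 10+1+1 = 12.
Scaling by 2 multiplies the area by 2² = 4 (so the new area is 40) and multiplies the boundary lattice-point count by 2, giving 24.
By Pick's theorem, the interior count of the dilated polygon is 40 − 24/2 + 1 = 29.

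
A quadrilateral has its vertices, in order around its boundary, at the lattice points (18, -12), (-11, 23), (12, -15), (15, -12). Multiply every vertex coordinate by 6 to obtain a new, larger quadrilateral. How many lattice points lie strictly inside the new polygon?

Using the shoelace formula, 2A = |[18·23 − (-11)·(-12)] + [(-11)·(-15) − 12·23] + [12·(-12) − 15·(-15)] + [15·(-12) − 18·(-12)]| = 288, so the area is 144.
Summing gcd(|Δx|,|Δy|) over the edges gives the boundary count: gcd(29,35) + gcd(23,38) + gcd(3,3) + gcd(3,0) = 1+1+3+3 = 8.
Scaling by 6 multiplies the area by 6² = 36 (so the new area is 5184) and multiplies the boundary lattice-point count by 6, giving 48.
By Pick's theorem, the interior count of the dilated polygon is 5184 − 48/2 + 1 = 5161.

5161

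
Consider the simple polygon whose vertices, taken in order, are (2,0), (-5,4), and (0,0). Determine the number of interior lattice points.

By the shoelace formula, twice the signed area is |[2·4 − (-5)·0] + [(-5)·0 − 0·4] + [0·0 − 2·0]| = 8, so the area is 4.
Summing gcd(|Δx|,|Δy|) over the edges gives the boundary count: gcd(7,4) + gcd(5,4) + gcd(2,0) = 1+1+2 = 4.
By Pick's theorem A = I + B/2 − 1, so I = 4 − 4/2 + 1 = 3.

3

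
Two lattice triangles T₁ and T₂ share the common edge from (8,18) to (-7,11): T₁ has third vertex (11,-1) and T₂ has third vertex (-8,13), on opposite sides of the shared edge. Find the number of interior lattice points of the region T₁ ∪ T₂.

The union is the simple quadrilateral with vertices (8,18), (11,-1), (-7,11), (-8,13) in order.
Using the shoelace formula, 2A = |(8·(-1) − 11·18) + (11·11 − (-7)·(-1)) + ((-7)·13 − (-8)·11) + ((-8)·18 − 8·13)| = 343, so the area is 171.5.
Summing gcd(|Δx|,|Δy|) over the edges gives the boundary count: gcd(3,19) + gcd(18,12) + gcd(1,2) + gcd(16,5) = 1+6+1+1 = 9.
By Pick's theorem I = A − B/2 + 1 = 171.5 − 9/2 + 1 = 168.

168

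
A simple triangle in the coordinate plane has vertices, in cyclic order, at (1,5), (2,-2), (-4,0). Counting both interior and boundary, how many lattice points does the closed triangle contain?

25

The shoelace formula gives twice the area as |(1·(-2) − 2·5) + (2·0 − (-4)·(-2)) + ((-4)·5 − 1·0)| = 40, so the area is 20.
Summing gcd(|Δx|,|Δy|) over the edges gives the boundary count: gcd(1,7) + gcd(6,2) + gcd(5,5) = 1+2+5 = 8.
Pick's theorem gives I = A − B/2 + 1 = 20 − 8/2 + 1 = 17, so the closed region contains I + B = 17 + 8 = 25 lattice points.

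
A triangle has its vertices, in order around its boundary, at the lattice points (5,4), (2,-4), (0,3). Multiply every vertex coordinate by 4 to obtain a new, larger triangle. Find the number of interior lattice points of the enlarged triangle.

The shoelace formula gives twice the area as |[5·(-4) − 2·4] + [2·3 − 0·(-4)] + [0·4 − 5·3]| = 37, so the area is 37/2.
Along each edge there are gcd(|Δx|,|Δy|)+1 lattice points, so counting each shared vertex once the boundary has gcd(3,8) + gcd(2,7) + gcd(5,1) = 1+1+1 = 3.
Scaling by 4 multiplies the area by 4² = 16 (so the new area is 296) and multiplies the boundary lattice-point count by 4, giving 12.
By Pick's theorem, the interior count of the dilated polygon is 296 − 12/2 + 1 = 291.

291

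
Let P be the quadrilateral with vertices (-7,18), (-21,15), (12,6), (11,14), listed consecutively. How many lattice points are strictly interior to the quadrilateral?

180

Using the shoelace formula, 2A = |[(-7)·15 − (-21)·18] + [(-21)·6 − 12·15] + [12·14 − 11·6] + [11·18 − (-7)·14]| = 365, so the area is 182.5.
Summing gcd(|Δx|,|Δy|) over the edges gives the boundary count: gcd(14,3) + gcd(33,9) + gcd(1,8) + gcd(18,4) = 1+3+1+2 = 7.
By Pick's theorem A = I + B/2 − 1, so I = 182.5 − 7/2 + 1 = 180.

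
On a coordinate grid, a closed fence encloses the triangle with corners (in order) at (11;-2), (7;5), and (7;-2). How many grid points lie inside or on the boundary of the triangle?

21

By the shoelace formula, twice the signed area is |[11·5 − 7·(-2)] + [7·(-2) − 7·5] + [7·(-2) − 11·(-2)]| = 28, so the area is 14.
The number of boundary lattice points is Σ gcd(|Δx|,|Δy|) = gcd(4,7) + gcd(0,7) + gcd(4,0) = 1+7+4 = 12.
Pick's theorem gives I = A − B/2 + 1 = 14 − 12/2 + 1 = 9, so the closed region contains I + B = 9 + 12 = 21 lattice points.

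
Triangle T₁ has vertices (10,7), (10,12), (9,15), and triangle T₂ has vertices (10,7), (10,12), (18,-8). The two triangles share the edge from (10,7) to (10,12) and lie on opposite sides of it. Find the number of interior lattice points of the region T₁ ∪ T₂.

20

The union is the simple quadrilateral with vertices (10,7), (9,15), (10,12), (18,-8) in order.
Using the shoelace formula, 2A = |[10·15 − 9·7] + [9·12 − 10·15] + [10·(-8) − 18·12] + [18·7 − 10·(-8)]| = 45, so the area is 22.5.
Summing gcd(|Δx|,|Δy|) over the edges gives the boundary count: gcd(1,8) + gcd(1,3) + gcd(8,20) + gcd(8,15) = 1+1+4+1 = 7.
By Pick's theorem I = A − B/2 + 1 = 22.5 − 7/2 + 1 = 20.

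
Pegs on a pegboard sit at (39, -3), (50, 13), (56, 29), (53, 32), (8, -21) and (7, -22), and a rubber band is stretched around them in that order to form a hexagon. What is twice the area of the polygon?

1073

By the shoelace formula, twice the signed area is |(39·13 − 50·(-3)) + (50·29 − 56·13) + (56·32 − 53·29) + (53·(-21) − 8·32) + (8·(-22) − 7·(-21)) + (7·(-3) − 39·(-22))| = 1073, so the area is 1073/2.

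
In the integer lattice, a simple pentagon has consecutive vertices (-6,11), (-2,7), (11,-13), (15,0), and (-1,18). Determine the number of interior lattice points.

The shoelace formula gives twice the area as |((-6)·7 − (-2)·11) + ((-2)·(-13) − 11·7) + (11·0 − 15·(-13)) + (15·18 − (-1)·0) + ((-1)·11 − (-6)·18)| = 491, so the area is 491/2.
Along each edge there are gcd(|Δx|,|Δy|)+1 lattice points, so counting each shared vertex once the boundary has gcd(4,4) + gcd(13,20) + gcd(4,13) + gcd(16,18) + gcd(5,7) = 4+1+1+2+1 = 9.
By Pick's theorem A = I + B/2 − 1, so I = 491/2 − 9/2 + 1 = 242.

242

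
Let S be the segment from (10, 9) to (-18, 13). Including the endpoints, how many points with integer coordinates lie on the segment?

The number of lattice points on a segment between lattice points is gcd(|Δx|,|Δy|) + 1 = gcd(28,4) + 1 = 4 + 1 = 5.

5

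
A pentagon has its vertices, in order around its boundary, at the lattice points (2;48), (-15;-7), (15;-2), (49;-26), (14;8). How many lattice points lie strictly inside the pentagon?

Using the shoelace formula, 2A = |[2·(-7) − (-15)·48] + [(-15)·(-2) − 15·(-7)] + [15·(-26) − 49·(-2)] + [49·8 − 14·(-26)] + [14·48 − 2·8]| = 1961, so the area is 1961/2.
Summing gcd(|Δx|,|Δy|) over the edges gives the boundary count: gcd(17,55) + gcd(30,5) + gcd(34,24) + gcd(35,34) + gcd(12,40) = 1+5+2+1+4 = 13.
Pick's theorem gives I = A − B/2 + 1 = 1961/2 − 13/2 + 1 = 975.

975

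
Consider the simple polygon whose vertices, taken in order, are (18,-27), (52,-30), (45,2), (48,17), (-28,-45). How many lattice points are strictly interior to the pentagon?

By the shoelace formula, twice the signed area is |(18·(-30) − 52·(-27)) + (52·2 − 45·(-30)) + (45·17 − 48·2) + (48·(-45) − (-28)·17) + ((-28)·(-27) − 18·(-45))| = 2869, so the area is 1434.5.
Along each edge there are gcd(|Δx|,|Δy|)+1 lattice points, so counting each shared vertex once the boundary has gcd(34,3) + gcd(7,32) + gcd(3,15) + gcd(76,62) + gcd(46,18) = 1+1+3+2+2 = 9.
By Pick's theorem A = I + B/2 − 1, so I = 1434.5 − 9/2 + 1 = 1431.

1431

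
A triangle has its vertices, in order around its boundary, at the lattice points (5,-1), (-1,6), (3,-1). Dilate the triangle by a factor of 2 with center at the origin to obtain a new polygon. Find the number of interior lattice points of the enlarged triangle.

Using the shoelace formula, 2A = |[5·6 − (-1)·(-1)] + [(-1)·(-1) − 3·6] + [3·(-1) − 5·(-1)]| = 14, so the area is 7.
Summing gcd(|Δx|,|Δy|) over the edges gives the boundary count: gcd(6,7) + gcd(4,7) + gcd(2,0) = 1+1+2 = 4.
Scaling by 2 multiplies the area by 2² = 4 (so the new area is 28) and multiplies the boundary lattice-point count by 2, giving 8.
By Pick's theorem, the interior count of the dilated polygon is 28 − 8/2 + 1 = 25.

25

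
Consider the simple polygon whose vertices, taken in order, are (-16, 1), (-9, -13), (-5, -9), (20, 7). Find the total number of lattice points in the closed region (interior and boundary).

265

The shoelace formula gives twice the area as |((-16)·(-13) − (-9)·1) + ((-9)·(-9) − (-5)·(-13)) + ((-5)·7 − 20·(-9)) + (20·1 − (-16)·7)| = 510, so the area is 255.
Along each edge there are gcd(|Δx|,|Δy|)+1 lattice points, so counting each shared vertex once the boundary has gcd(7,14) + gcd(4,4) + gcd(25,16) + gcd(36,6) = 7+4+1+6 = 18.
Pick's theorem gives I = A − B/2 + 1 = 255 − 18/2 + 1 = 247, so the closed region contains I + B = 247 + 18 = 265 lattice points.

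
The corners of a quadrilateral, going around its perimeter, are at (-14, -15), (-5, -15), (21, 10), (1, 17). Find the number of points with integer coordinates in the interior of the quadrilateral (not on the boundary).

The shoelace formula gives twice the area as |((-14)·(-15) − (-5)·(-15)) + ((-5)·10 − 21·(-15)) + (21·17 − 1·10) + (1·(-15) − (-14)·17)| = 970, so the area is 485.
Summing gcd(|Δx|,|Δy|) over the edges gives the boundary count: gcd(9,0) + gcd(26,25) + gcd(20,7) + gcd(15,32) = 9+1+1+1 = 12.
Pick's theorem gives I = A − B/2 + 1 = 485 − 12/2 + 1 = 480.

480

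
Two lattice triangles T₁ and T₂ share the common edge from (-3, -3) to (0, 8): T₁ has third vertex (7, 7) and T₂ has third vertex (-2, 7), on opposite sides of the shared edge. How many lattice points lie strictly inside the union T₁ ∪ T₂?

The union is the simple quadrilateral with vertices (-3, -3), (7, 7), (0, 8), (-2, 7) in order.
Using the shoelace formula, 2A = |((-3)·7 − 7·(-3)) + (7·8 − 0·7) + (0·7 − (-2)·8) + ((-2)·(-3) − (-3)·7)| = 99, so the area is 99/2.
Summing gcd(|Δx|,|Δy|) over the edges gives the boundary count: gcd(10,10) + gcd(7,1) + gcd(2,1) + gcd(1,10) = 10+1+1+1 = 13.
By Pick's theorem I = A − B/2 + 1 = 99/2 − 13/2 + 1 = 44.

44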